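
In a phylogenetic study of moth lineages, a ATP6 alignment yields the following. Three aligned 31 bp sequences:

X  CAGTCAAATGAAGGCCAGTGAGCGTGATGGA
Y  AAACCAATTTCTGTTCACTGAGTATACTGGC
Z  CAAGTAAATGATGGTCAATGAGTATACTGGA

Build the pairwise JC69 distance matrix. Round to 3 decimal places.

d(X,Y) = 0.777, d(X,Z) = 0.422, d(Y,Z) = 0.367

X–Y: 15/31 sites differ → p ≈ 0.483871, d = −0.75 ln(1 − 0.645161) = 0.777068 ≈ 0.777.
X–Z: 10/31 sites differ → p ≈ 0.322581, d = −0.75 ln(1 − 0.430108) = 0.421731 ≈ 0.422.
Y–Z: 9/31 sites differ → p ≈ 0.290323, d = −0.75 ln(1 − 0.387097) = 0.367161 ≈ 0.367.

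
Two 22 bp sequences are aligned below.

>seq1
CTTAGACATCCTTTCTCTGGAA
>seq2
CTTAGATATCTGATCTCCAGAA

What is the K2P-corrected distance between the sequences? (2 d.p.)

Of 22 sites, 4 differences are transitions and 2 are transversions, so P = 4/22 ≈ 0.181818 and Q = 2/22 ≈ 0.090909.
Under the Kimura two-parameter model, d = −½ ln(1 − 2P − Q) − ¼ ln(1 − 2Q).
1 − 2P − Q = 0.545455, giving −½ ln(0.545455) = 0.303067.
1 − 2Q = 0.818182, giving −¼ ln(0.818182) = 0.050168.
d = 0.303067 + 0.050168 = 0.353235.

0.35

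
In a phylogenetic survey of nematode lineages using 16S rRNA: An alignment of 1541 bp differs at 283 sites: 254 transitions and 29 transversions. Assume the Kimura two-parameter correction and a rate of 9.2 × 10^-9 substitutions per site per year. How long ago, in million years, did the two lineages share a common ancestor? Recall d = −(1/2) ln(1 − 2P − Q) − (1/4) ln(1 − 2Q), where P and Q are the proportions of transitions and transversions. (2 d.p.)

P = 254/1541 ≈ 0.164828 and Q = 29/1541 ≈ 0.018819.
Under the Kimura two-parameter model, d = −½ ln(1 − 2P − Q) − ¼ ln(1 − 2Q).
1 − 2P − Q = 0.651525, giving −½ ln(0.651525) = 0.214220.
1 − 2Q = 0.962362, giving −¼ ln(0.962362) = 0.009591.
d = 0.214220 + 0.009591 = 0.223811.
Under a molecular clock d = 2μt, so t = d/(2μ) = 0.223811 / (2 × 9.2 × 10^-9) = 12.16 million years.

12.16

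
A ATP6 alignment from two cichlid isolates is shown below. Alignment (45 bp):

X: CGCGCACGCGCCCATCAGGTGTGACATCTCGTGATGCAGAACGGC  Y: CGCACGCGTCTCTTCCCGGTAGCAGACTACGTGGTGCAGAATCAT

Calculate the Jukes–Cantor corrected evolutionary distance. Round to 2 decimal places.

0.73

The sequences differ at 21 of 45 sites, so p = 21/45 ≈ 0.466667.
d = −(3/4) ln(1 − 4p/3) = −0.75 ln(1 − 0.622223) = −0.75 ln(0.377777)
  = −0.75 × (-0.973451) = 0.730088 substitutions/site.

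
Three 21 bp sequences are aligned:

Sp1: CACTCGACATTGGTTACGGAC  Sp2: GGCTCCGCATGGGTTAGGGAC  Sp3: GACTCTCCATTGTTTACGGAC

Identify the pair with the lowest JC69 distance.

Sp1–Sp2: 6/21 differ, p = 0.286, d = 0.360.
Sp1–Sp3: 4/21 differ, p = 0.190, d = 0.220.
Sp2–Sp3: 6/21 differ, p = 0.286, d = 0.360.
The smallest distance is between Sp1 and Sp3.

Sp1 and Sp3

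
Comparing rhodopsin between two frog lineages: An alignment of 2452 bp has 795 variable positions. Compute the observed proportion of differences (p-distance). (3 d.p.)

p = 795/2452 = 0.324225… ≈ 0.324 (to 3 d.p.).

0.324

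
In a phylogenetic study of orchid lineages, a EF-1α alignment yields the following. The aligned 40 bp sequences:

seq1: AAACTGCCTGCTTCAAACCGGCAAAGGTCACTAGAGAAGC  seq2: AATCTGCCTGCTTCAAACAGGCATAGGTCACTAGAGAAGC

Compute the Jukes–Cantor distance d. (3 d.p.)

0.079

The sequences differ at 3 of 40 sites (3, 19, 24), so p = 3/40 = 0.075.
d = −(3/4) ln(1 − 4p/3) = −0.75 ln(1 − 0.1) = −0.75 ln(0.9)
  = −0.75 × (-0.105361) = 0.079021 substitutions/site.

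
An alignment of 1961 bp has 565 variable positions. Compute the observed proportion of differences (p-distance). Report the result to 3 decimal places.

p = 565/1961 = 0.288118… ≈ 0.288 (to 3 d.p.).

0.288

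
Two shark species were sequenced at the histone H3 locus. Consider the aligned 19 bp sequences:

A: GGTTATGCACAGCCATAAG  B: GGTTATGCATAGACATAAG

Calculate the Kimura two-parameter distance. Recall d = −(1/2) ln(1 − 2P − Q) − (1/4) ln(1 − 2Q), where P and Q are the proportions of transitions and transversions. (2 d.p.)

Of 19 sites, 1 differences are transitions and 1 are transversions, so P = 1/19 ≈ 0.052632 and Q = 1/19 ≈ 0.052632.
Under the Kimura two-parameter model, d = −½ ln(1 − 2P − Q) − ¼ ln(1 − 2Q).
1 − 2P − Q = 0.842104, giving −½ ln(0.842104) = 0.085926.
1 − 2Q = 0.894736, giving −¼ ln(0.894736) = 0.027807.
d = 0.085926 + 0.027807 = 0.113733.

0.11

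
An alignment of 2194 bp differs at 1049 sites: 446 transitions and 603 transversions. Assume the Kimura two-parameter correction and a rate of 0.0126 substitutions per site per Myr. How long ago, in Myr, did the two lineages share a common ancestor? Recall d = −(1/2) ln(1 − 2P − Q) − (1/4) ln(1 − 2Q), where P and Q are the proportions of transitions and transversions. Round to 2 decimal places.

30.61

P = 446/2194 ≈ 0.203282 and Q = 603/2194 ≈ 0.27484.
Under the Kimura two-parameter model, d = −½ ln(1 − 2P − Q) − ¼ ln(1 − 2Q).
1 − 2P − Q = 0.318596, giving −½ ln(0.318596) = 0.571916.
1 − 2Q = 0.45032, giving −¼ ln(0.45032) = 0.199449.
d = 0.571916 + 0.199449 = 0.771365.
Under a molecular clock d = 2μt, so t = d/(2μ) = 0.771365 / (2 × 0.0126) = 30.61 Myr.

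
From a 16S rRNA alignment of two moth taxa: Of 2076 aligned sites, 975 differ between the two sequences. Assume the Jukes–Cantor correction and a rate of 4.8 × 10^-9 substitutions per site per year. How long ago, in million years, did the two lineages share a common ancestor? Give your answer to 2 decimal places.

p = 975/2076 ≈ 0.469653.
d = −(3/4) ln(1 − 4p/3) = −0.75 ln(1 − 0.626204) = −0.75 ln(0.373796)
  = −0.75 × (-0.984045) = 0.738034 substitutions/site.
Under a molecular clock d = 2μt, so t = d/(2μ) = 0.738034 / (2 × 4.8 × 10^-9) = 76.88 million years.

76.88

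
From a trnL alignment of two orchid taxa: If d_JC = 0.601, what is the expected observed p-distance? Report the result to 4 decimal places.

0.4135

p = (3/4)(1 − e^(−4d/3)) = 0.75 × (1 − e^(-0.801333)) = 0.75 × (1 − 0.448730) = 0.413453.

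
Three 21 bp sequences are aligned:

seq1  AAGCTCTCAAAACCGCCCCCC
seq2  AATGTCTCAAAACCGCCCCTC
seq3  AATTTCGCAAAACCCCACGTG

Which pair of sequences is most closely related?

seq1–seq2: 3/21 differ, p = 0.143, d = 0.158.
seq1–seq3: 8/21 differ, p = 0.381, d = 0.532.
seq2–seq3: 6/21 differ, p = 0.286, d = 0.360.
The smallest distance is between seq1 and seq2.

seq1 and seq2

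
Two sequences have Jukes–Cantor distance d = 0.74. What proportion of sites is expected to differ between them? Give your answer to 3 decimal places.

0.470

p = (3/4)(1 − e^(−4d/3)) = 0.75 × (1 − e^(-0.986667)) = 0.75 × (1 − 0.372817) = 0.470387.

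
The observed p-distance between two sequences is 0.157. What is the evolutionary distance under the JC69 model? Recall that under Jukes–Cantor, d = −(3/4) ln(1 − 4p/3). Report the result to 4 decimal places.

d = −(3/4) ln(1 − 4p/3) = −0.75 ln(1 − 0.209333) = −0.75 ln(0.790667)
  = −0.75 × (-0.234878) = 0.176159 substitutions/site.

0.1762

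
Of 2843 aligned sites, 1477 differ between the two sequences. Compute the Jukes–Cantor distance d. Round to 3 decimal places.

0.885

p = 1477/2843 ≈ 0.519522.
d = −(3/4) ln(1 − 4p/3) = −0.75 ln(1 − 0.692696) = −0.75 ln(0.307304)
  = −0.75 × (-1.179918) = 0.884939 substitutions/site.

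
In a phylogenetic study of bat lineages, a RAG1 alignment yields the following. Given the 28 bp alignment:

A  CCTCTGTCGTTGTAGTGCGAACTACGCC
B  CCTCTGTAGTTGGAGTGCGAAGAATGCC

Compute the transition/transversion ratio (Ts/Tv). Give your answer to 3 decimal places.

Transitions are A↔G and C↔T; transversions are all other mismatches.
Transitions: 1. Transversions: 4.
R = 1/4 = 0.250.

0.250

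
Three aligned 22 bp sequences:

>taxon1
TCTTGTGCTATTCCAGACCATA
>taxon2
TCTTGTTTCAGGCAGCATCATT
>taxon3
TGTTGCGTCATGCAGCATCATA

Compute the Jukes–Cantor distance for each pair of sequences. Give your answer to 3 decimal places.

d(taxon1,taxon2) = 0.699, d(taxon1,taxon3) = 0.591, d(taxon2,taxon3) = 0.271

taxon1–taxon2: 10/22 sites differ → p ≈ 0.454545, d = −0.75 ln(1 − 0.60606) = 0.698667 ≈ 0.699.
taxon1–taxon3: 9/22 sites differ → p ≈ 0.409091, d = −0.75 ln(1 − 0.545455) = 0.591344 ≈ 0.591.
taxon2–taxon3: 5/22 sites differ → p ≈ 0.227273, d = −0.75 ln(1 − 0.303031) = 0.270761 ≈ 0.271.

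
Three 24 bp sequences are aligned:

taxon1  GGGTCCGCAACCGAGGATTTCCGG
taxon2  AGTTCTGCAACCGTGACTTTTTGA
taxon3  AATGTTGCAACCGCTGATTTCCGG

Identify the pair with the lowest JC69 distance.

taxon1–taxon2: 9/24 differ, p = 0.375, d = 0.520.
taxon1–taxon3: 8/24 differ, p = 0.333, d = 0.441.
taxon2–taxon3: 10/24 differ, p = 0.417, d = 0.608.
The smallest distance is between taxon1 and taxon3.

taxon1 and taxon3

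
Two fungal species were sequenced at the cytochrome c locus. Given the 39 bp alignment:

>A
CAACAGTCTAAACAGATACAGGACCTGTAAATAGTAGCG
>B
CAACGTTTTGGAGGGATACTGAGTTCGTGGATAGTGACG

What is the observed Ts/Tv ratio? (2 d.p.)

Transitions are A↔G and C↔T; transversions are all other mismatches.
Transitions: 14. Transversions: 3.
R = 14/3 = 4.666666… ≈ 4.67 (to 2 d.p.).

4.67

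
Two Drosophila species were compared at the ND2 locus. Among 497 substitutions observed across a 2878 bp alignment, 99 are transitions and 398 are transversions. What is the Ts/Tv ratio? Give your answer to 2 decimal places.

0.25

R = 99/398 = 0.248743… ≈ 0.25 (to 2 d.p.).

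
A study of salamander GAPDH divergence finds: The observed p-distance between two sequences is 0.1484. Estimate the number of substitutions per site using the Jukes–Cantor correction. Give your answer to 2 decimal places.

0.17

d = −(3/4) ln(1 − 4p/3) = −0.75 ln(1 − 0.197867) = −0.75 ln(0.802133)
  = −0.75 × (-0.220481) = 0.165361 substitutions/site.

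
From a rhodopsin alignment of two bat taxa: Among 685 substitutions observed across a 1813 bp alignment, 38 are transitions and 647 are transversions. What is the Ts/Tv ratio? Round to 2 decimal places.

R = 38/647 = 0.058732… ≈ 0.06 (to 2 d.p.).

0.06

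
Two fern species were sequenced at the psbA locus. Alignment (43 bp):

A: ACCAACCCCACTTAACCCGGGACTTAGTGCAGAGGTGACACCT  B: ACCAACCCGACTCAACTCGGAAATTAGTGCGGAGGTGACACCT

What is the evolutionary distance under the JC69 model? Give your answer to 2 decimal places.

The sequences differ at 6 of 43 sites (9, 13, 17, 21, 23, 31), so p = 6/43 ≈ 0.139535.
d = −(3/4) ln(1 − 4p/3) = −0.75 ln(1 − 0.186047) = −0.75 ln(0.813953)
  = −0.75 × (-0.205853) = 0.154390 substitutions/site.

0.15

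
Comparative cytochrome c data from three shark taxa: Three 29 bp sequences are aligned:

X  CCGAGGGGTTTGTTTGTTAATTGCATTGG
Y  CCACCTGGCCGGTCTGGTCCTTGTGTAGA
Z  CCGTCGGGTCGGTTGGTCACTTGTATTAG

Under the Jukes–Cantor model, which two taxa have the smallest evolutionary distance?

X–Y: 15/29 differ, p = 0.517, d = 0.878.
X–Z: 9/29 differ, p = 0.310, d = 0.401.
Y–Z: 13/29 differ, p = 0.448, d = 0.683.
The smallest distance is between X and Z.

X and Z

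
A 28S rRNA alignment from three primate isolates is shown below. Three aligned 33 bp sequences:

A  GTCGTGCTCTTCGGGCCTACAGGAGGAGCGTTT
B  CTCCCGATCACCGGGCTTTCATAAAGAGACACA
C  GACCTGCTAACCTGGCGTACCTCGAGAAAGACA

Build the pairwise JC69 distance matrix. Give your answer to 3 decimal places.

A–B: 16/33 sites differ → p ≈ 0.484848, d = −0.75 ln(1 − 0.646464) = 0.779827 ≈ 0.780.
A–C: 17/33 sites differ → p ≈ 0.515152, d = −0.75 ln(1 − 0.686869) = 0.870850 ≈ 0.871.
B–C: 13/33 sites differ → p ≈ 0.393939, d = −0.75 ln(1 − 0.525252) = 0.558728 ≈ 0.559.

d(A,B) = 0.780, d(A,C) = 0.871, d(B,C) = 0.559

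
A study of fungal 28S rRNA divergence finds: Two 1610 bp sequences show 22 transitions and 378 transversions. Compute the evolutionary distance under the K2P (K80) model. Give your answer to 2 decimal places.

0.31

P = 22/1610 ≈ 0.013665 and Q = 378/1610 ≈ 0.234783.
Under the Kimura two-parameter model, d = −½ ln(1 − 2P − Q) − ¼ ln(1 − 2Q).
1 − 2P − Q = 0.737887, giving −½ ln(0.737887) = 0.151982.
1 − 2Q = 0.530434, giving −¼ ln(0.530434) = 0.158515.
d = 0.151982 + 0.158515 = 0.310497.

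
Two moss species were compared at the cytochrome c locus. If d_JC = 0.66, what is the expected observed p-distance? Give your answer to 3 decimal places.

p = (3/4)(1 − e^(−4d/3)) = 0.75 × (1 − e^(-0.88)) = 0.75 × (1 − 0.414783) = 0.438913.

0.439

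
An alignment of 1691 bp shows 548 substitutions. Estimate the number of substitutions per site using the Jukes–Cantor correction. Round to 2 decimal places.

0.42

p = 548/1691 ≈ 0.324069.
d = −(3/4) ln(1 − 4p/3) = −0.75 ln(1 − 0.432092) = −0.75 ln(0.567908)
  = −0.75 × (-0.565796) = 0.424347 substitutions/site.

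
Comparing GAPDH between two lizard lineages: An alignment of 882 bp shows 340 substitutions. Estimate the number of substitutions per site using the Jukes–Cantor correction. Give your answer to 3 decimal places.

0.541

p = 340/882 ≈ 0.385488.
d = −(3/4) ln(1 − 4p/3) = −0.75 ln(1 − 0.513984) = −0.75 ln(0.486016)
  = −0.75 × (-0.721514) = 0.541136 substitutions/site.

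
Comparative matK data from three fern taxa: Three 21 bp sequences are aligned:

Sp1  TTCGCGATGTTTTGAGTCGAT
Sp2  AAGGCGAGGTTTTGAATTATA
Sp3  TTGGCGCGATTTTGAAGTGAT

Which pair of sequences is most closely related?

Sp1 and Sp3

Sp1–Sp2: 9/21 differ, p = 0.429, d = 0.635.
Sp1–Sp3: 7/21 differ, p = 0.333, d = 0.441.
Sp2–Sp3: 8/21 differ, p = 0.381, d = 0.532.
The smallest distance is between Sp1 and Sp3.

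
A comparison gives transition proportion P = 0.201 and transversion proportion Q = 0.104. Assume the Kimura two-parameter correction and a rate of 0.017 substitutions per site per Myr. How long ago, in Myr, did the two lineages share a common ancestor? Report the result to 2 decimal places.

12.09

Under the Kimura two-parameter model, d = −½ ln(1 − 2P − Q) − ¼ ln(1 − 2Q).
1 − 2P − Q = 0.494, giving −½ ln(0.494) = 0.352610.
1 − 2Q = 0.792, giving −¼ ln(0.792) = 0.058298.
d = 0.352610 + 0.058298 = 0.410908.
Under a molecular clock d = 2μt, so t = d/(2μ) = 0.410908 / (2 × 0.017) = 12.09 Myr.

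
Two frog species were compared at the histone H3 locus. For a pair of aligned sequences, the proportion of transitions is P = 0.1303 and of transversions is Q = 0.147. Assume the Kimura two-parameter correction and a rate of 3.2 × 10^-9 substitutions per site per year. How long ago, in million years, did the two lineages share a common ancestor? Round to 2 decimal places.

Under the Kimura two-parameter model, d = −½ ln(1 − 2P − Q) − ¼ ln(1 − 2Q).
1 − 2P − Q = 0.5924, giving −½ ln(0.5924) = 0.261787.
1 − 2Q = 0.706, giving −¼ ln(0.706) = 0.087035.
d = 0.261787 + 0.087035 = 0.348822.
Under a molecular clock d = 2μt, so t = d/(2μ) = 0.348822 / (2 × 3.2 × 10^-9) = 54.50 million years.

54.50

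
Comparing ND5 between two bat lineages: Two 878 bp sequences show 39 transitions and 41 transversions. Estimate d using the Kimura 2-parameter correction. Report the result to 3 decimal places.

0.097

P = 39/878 ≈ 0.044419 and Q = 41/878 ≈ 0.046697.
Under the Kimura two-parameter model, d = −½ ln(1 − 2P − Q) − ¼ ln(1 − 2Q).
1 − 2P − Q = 0.864465, giving −½ ln(0.864465) = 0.072822.
1 − 2Q = 0.906606, giving −¼ ln(0.906606) = 0.024512.
d = 0.072822 + 0.024512 = 0.097334.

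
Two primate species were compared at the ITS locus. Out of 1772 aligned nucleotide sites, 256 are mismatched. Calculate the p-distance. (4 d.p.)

0.1445

p = 256/1772 = 0.144469… ≈ 0.1445 (to 4 d.p.).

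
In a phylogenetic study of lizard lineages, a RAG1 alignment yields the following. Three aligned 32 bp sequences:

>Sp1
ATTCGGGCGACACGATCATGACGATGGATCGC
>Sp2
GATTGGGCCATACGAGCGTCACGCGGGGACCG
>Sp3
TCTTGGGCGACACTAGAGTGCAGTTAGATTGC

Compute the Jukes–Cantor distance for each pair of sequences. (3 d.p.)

Sp1–Sp2: 14/32 sites differ → p = 0.4375, d = −0.75 ln(1 − 0.583333) = 0.656601 ≈ 0.657.
Sp1–Sp3: 12/32 sites differ → p = 0.375, d = −0.75 ln(1 − 0.5) = 0.519860 ≈ 0.520.
Sp2–Sp3: 17/32 sites differ → p = 0.53125, d = −0.75 ln(1 − 0.708333) = 0.924107 ≈ 0.924.

d(Sp1,Sp2) = 0.657, d(Sp1,Sp3) = 0.520, d(Sp2,Sp3) = 0.924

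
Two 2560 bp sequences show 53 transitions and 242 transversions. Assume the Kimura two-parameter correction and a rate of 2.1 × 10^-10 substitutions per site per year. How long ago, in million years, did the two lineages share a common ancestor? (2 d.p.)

P = 53/2560 ≈ 0.020703 and Q = 242/2560 ≈ 0.094531.
Under the Kimura two-parameter model, d = −½ ln(1 − 2P − Q) − ¼ ln(1 − 2Q).
1 − 2P − Q = 0.864063, giving −½ ln(0.864063) = 0.073055.
1 − 2Q = 0.810938, giving −¼ ln(0.810938) = 0.052391.
d = 0.073055 + 0.052391 = 0.125446.
Under a molecular clock d = 2μt, so t = d/(2μ) = 0.125446 / (2 × 2.1 × 10^-10) = 298.68 million years.

298.68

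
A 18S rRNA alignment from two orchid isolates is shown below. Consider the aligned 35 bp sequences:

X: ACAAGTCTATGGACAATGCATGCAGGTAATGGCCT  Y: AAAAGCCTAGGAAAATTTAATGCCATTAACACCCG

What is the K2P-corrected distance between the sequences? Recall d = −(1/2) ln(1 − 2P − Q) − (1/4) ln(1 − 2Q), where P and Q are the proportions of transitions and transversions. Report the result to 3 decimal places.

Of 35 sites, 5 differences are transitions and 10 are transversions, so P = 5/35 ≈ 0.142857 and Q = 10/35 ≈ 0.285714.
Under the Kimura two-parameter model, d = −½ ln(1 − 2P − Q) − ¼ ln(1 − 2Q).
1 − 2P − Q = 0.428572, giving −½ ln(0.428572) = 0.423648.
1 − 2Q = 0.428572, giving −¼ ln(0.428572) = 0.211824.
d = 0.423648 + 0.211824 = 0.635472.

0.635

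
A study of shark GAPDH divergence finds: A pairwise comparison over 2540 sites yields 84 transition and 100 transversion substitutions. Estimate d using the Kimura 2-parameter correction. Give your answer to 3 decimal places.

P = 84/2540 ≈ 0.033071 and Q = 100/2540 ≈ 0.03937.
Under the Kimura two-parameter model, d = −½ ln(1 − 2P − Q) − ¼ ln(1 − 2Q).
1 − 2P − Q = 0.894488, giving −½ ln(0.894488) = 0.055752.
1 − 2Q = 0.92126, giving −¼ ln(0.92126) = 0.020503.
d = 0.055752 + 0.020503 = 0.076255.

0.076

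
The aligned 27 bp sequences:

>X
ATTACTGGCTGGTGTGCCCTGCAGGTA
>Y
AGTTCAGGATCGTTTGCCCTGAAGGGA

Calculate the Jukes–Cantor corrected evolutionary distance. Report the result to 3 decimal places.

The sequences differ at 8 of 27 sites (2, 4, 6, 9, 11, 14, 22, 26), so p = 8/27 ≈ 0.296296.
d = −(3/4) ln(1 − 4p/3) = −0.75 ln(1 − 0.395061) = −0.75 ln(0.604939)
  = −0.75 × (-0.502628) = 0.376971 substitutions/site.

0.377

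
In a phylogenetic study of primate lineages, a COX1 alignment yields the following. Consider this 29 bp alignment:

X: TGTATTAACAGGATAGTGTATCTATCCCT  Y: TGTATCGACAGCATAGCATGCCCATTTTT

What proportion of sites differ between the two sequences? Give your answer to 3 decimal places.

0.379

The sequences differ at 11 of 29 positions.
p = 11/29 = 0.379310… ≈ 0.379 (to 3 d.p.).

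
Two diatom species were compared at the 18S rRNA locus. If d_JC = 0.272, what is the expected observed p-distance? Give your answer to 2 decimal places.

0.23

p = (3/4)(1 − e^(−4d/3)) = 0.75 × (1 − e^(-0.362667)) = 0.75 × (1 − 0.695818) = 0.228137.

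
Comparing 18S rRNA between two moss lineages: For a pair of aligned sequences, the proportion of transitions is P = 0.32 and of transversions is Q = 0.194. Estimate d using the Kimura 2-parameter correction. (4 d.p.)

Under the Kimura two-parameter model, d = −½ ln(1 − 2P − Q) − ¼ ln(1 − 2Q).
1 − 2P − Q = 0.166, giving −½ ln(0.166) = 0.897884.
1 − 2Q = 0.612, giving −¼ ln(0.612) = 0.122756.
d = 0.897884 + 0.122756 = 1.020640.

1.0206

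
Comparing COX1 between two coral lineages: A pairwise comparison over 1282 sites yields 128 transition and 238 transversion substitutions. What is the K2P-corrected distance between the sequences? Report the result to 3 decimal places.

P = 128/1282 ≈ 0.099844 and Q = 238/1282 ≈ 0.185647.
Under the Kimura two-parameter model, d = −½ ln(1 − 2P − Q) − ¼ ln(1 − 2Q).
1 − 2P − Q = 0.614665, giving −½ ln(0.614665) = 0.243339.
1 − 2Q = 0.628706, giving −¼ ln(0.628706) = 0.116023.
d = 0.243339 + 0.116023 = 0.359362.

0.359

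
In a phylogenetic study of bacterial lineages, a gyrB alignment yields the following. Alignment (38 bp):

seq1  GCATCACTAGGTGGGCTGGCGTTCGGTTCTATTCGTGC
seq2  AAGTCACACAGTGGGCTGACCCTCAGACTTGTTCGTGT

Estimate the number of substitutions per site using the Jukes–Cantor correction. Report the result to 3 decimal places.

The sequences differ at 15 of 38 sites, so p = 15/38 ≈ 0.394737.
d = −(3/4) ln(1 − 4p/3) = −0.75 ln(1 − 0.526316) = −0.75 ln(0.473684)
  = −0.75 × (-0.747215) = 0.560411 substitutions/site.

0.560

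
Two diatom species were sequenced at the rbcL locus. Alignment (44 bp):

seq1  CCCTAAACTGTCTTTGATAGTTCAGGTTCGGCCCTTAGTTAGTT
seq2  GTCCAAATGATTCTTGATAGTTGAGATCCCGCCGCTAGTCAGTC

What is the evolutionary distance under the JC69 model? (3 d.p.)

0.497

The sequences differ at 16 of 44 sites, so p = 16/44 ≈ 0.363636.
d = −(3/4) ln(1 − 4p/3) = −0.75 ln(1 − 0.484848) = −0.75 ln(0.515152)
  = −0.75 × (-0.663293) = 0.497470 substitutions/site.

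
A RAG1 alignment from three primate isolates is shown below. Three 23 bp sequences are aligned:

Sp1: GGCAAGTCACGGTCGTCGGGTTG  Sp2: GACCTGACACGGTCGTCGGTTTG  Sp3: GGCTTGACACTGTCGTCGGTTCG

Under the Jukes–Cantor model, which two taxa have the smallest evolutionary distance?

Sp1–Sp2: 5/23 differ, p = 0.217, d = 0.257.
Sp1–Sp3: 6/23 differ, p = 0.261, d = 0.321.
Sp2–Sp3: 4/23 differ, p = 0.174, d = 0.198.
The smallest distance is between Sp2 and Sp3.

Sp2 and Sp3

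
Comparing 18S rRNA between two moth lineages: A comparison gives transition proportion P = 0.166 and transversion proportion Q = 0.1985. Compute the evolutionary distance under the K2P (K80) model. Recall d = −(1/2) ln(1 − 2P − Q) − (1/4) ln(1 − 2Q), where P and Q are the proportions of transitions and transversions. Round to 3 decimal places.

0.505

Under the Kimura two-parameter model, d = −½ ln(1 − 2P − Q) − ¼ ln(1 − 2Q).
1 − 2P − Q = 0.4695, giving −½ ln(0.4695) = 0.378043.
1 − 2Q = 0.603, giving −¼ ln(0.603) = 0.126460.
d = 0.378043 + 0.126460 = 0.504503.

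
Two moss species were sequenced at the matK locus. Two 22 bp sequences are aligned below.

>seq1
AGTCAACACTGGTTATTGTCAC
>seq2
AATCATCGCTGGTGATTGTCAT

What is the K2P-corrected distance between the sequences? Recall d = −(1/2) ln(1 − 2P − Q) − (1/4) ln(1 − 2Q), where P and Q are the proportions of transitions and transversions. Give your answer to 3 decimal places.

0.276

Of 22 sites, 3 differences are transitions and 2 are transversions, so P = 3/22 ≈ 0.136364 and Q = 2/22 ≈ 0.090909.
Under the Kimura two-parameter model, d = −½ ln(1 − 2P − Q) − ¼ ln(1 − 2Q).
1 − 2P − Q = 0.636363, giving −½ ln(0.636363) = 0.225993.
1 − 2Q = 0.818182, giving −¼ ln(0.818182) = 0.050168.
d = 0.225993 + 0.050168 = 0.276161.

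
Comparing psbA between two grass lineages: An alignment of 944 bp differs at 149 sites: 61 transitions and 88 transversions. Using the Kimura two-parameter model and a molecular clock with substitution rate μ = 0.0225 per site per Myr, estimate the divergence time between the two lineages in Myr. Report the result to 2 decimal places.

3.94

P = 61/944 ≈ 0.064619 and Q = 88/944 ≈ 0.09322.
Under the Kimura two-parameter model, d = −½ ln(1 − 2P − Q) − ¼ ln(1 − 2Q).
1 − 2P − Q = 0.777542, giving −½ ln(0.777542) = 0.125809.
1 − 2Q = 0.81356, giving −¼ ln(0.81356) = 0.051584.
d = 0.125809 + 0.051584 = 0.177393.
Under a molecular clock d = 2μt, so t = d/(2μ) = 0.177393 / (2 × 0.0225) = 3.94 Myr.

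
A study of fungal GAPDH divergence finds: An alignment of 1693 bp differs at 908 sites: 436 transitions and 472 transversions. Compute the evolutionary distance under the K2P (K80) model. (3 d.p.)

0.993

P = 436/1693 ≈ 0.257531 and Q = 472/1693 ≈ 0.278795.
Under the Kimura two-parameter model, d = −½ ln(1 − 2P − Q) − ¼ ln(1 − 2Q).
1 − 2P − Q = 0.206143, giving −½ ln(0.206143) = 0.789593.
1 − 2Q = 0.44241, giving −¼ ln(0.44241) = 0.203880.
d = 0.789593 + 0.203880 = 0.993473.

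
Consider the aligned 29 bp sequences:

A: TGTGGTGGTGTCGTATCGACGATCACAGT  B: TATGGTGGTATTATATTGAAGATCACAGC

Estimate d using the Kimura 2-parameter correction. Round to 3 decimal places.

0.315

Of 29 sites, 6 differences are transitions and 1 are transversions, so P = 6/29 ≈ 0.206897 and Q = 1/29 ≈ 0.034483.
Under the Kimura two-parameter model, d = −½ ln(1 − 2P − Q) − ¼ ln(1 − 2Q).
1 − 2P − Q = 0.551723, giving −½ ln(0.551723) = 0.297355.
1 − 2Q = 0.931034, giving −¼ ln(0.931034) = 0.017865.
d = 0.297355 + 0.017865 = 0.315220.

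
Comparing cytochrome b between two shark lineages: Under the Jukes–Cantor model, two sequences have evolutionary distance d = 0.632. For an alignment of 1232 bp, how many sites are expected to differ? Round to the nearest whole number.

Invert JC69: p = (3/4)(1 − e^(−4d/3)) = 0.75 × (1 − e^(-0.842667)) = 0.75 × (1 − 0.430561) = 0.427079.
Expected differing sites = pL ≈ 0.427079 × 1232 = 526.161328 ≈ 526.

526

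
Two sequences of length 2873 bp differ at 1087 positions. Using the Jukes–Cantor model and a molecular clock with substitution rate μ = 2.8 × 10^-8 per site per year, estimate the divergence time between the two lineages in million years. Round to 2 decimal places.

9.40

p = 1087/2873 ≈ 0.37835.
d = −(3/4) ln(1 − 4p/3) = −0.75 ln(1 − 0.504467) = −0.75 ln(0.495533)
  = −0.75 × (-0.702121) = 0.526591 substitutions/site.
Under a molecular clock d = 2μt, so t = d/(2μ) = 0.526591 / (2 × 2.8 × 10^-8) = 9.40 million years.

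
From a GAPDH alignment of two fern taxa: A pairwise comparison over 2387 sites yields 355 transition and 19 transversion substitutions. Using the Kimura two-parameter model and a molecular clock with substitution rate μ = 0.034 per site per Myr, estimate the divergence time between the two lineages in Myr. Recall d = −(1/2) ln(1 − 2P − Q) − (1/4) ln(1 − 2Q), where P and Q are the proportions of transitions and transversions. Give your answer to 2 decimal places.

2.74

P = 355/2387 ≈ 0.148722 and Q = 19/2387 ≈ 0.00796.
Under the Kimura two-parameter model, d = −½ ln(1 − 2P − Q) − ¼ ln(1 − 2Q).
1 − 2P − Q = 0.694596, giving −½ ln(0.694596) = 0.182212.
1 − 2Q = 0.98408, giving −¼ ln(0.98408) = 0.004012.
d = 0.182212 + 0.004012 = 0.186224.
Under a molecular clock d = 2μt, so t = d/(2μ) = 0.186224 / (2 × 0.034) = 2.74 Myr.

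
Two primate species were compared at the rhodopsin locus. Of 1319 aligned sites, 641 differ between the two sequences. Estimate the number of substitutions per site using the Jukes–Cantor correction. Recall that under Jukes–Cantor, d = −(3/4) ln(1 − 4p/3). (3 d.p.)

p = 641/1319 ≈ 0.485974.
d = −(3/4) ln(1 − 4p/3) = −0.75 ln(1 − 0.647965) = −0.75 ln(0.352035)
  = −0.75 × (-1.044025) = 0.783019 substitutions/site.

0.783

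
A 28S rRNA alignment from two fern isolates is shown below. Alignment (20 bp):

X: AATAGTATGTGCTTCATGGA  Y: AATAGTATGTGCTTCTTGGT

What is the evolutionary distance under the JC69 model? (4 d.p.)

The sequences differ at 2 of 20 sites (16, 20), so p = 2/20 = 0.1.
d = −(3/4) ln(1 − 4p/3) = −0.75 ln(1 − 0.133333) = −0.75 ln(0.866667)
  = −0.75 × (-0.143100) = 0.107325 substitutions/site.

0.1073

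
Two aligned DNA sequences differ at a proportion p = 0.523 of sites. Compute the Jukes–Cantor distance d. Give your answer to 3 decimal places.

d = −(3/4) ln(1 − 4p/3) = −0.75 ln(1 − 0.697333) = −0.75 ln(0.302667)
  = −0.75 × (-1.195122) = 0.896342 substitutions/site.

0.896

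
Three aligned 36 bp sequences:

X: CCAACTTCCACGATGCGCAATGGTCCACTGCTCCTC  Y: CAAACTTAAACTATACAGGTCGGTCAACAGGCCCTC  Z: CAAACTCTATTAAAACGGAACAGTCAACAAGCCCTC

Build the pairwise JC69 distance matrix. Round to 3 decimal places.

d(X,Y) = 0.548, d(X,Z) = 0.745, d(Y,Z) = 0.392

X–Y: 14/36 sites differ → p ≈ 0.388889, d = −0.75 ln(1 − 0.518519) = 0.548166 ≈ 0.548.
X–Z: 17/36 sites differ → p ≈ 0.472222, d = −0.75 ln(1 − 0.629629) = 0.744938 ≈ 0.745.
Y–Z: 11/36 sites differ → p ≈ 0.305556, d = −0.75 ln(1 − 0.407408) = 0.392437 ≈ 0.392.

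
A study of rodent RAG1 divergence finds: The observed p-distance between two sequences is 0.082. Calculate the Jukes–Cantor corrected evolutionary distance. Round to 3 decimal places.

0.087

d = −(3/4) ln(1 − 4p/3) = −0.75 ln(1 − 0.109333) = −0.75 ln(0.890667)
  = −0.75 × (-0.115785) = 0.086839 substitutions/site.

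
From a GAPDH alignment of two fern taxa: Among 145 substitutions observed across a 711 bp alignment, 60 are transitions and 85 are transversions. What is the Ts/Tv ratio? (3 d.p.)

0.706

R = 60/85 = 0.705882… ≈ 0.706 (to 3 d.p.).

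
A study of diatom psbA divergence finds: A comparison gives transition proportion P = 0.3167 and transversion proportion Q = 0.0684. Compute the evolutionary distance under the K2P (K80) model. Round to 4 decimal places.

Under the Kimura two-parameter model, d = −½ ln(1 − 2P − Q) − ¼ ln(1 − 2Q).
1 − 2P − Q = 0.2982, giving −½ ln(0.2982) = 0.604995.
1 − 2Q = 0.8632, giving −¼ ln(0.8632) = 0.036777.
d = 0.604995 + 0.036777 = 0.641772.

0.6418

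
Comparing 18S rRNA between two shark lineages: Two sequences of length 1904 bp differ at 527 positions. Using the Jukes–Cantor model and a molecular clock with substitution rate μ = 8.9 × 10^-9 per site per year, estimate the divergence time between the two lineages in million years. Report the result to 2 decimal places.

p = 527/1904 ≈ 0.276786.
d = −(3/4) ln(1 − 4p/3) = −0.75 ln(1 − 0.369048) = −0.75 ln(0.630952)
  = −0.75 × (-0.460525) = 0.345394 substitutions/site.
Under a molecular clock d = 2μt, so t = d/(2μ) = 0.345394 / (2 × 8.9 × 10^-9) = 19.40 million years.

19.40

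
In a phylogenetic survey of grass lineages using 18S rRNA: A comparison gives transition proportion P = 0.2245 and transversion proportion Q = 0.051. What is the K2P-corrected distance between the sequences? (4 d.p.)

0.3735

Under the Kimura two-parameter model, d = −½ ln(1 − 2P − Q) − ¼ ln(1 − 2Q).
1 − 2P − Q = 0.5, giving −½ ln(0.5) = 0.346574.
1 − 2Q = 0.898, giving −¼ ln(0.898) = 0.026896.
d = 0.346574 + 0.026896 = 0.373470.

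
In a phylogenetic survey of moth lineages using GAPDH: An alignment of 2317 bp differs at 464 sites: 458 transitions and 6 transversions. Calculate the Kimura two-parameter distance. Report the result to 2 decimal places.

P = 458/2317 ≈ 0.197669 and Q = 6/2317 ≈ 0.00259.
Under the Kimura two-parameter model, d = −½ ln(1 − 2P − Q) − ¼ ln(1 − 2Q).
1 − 2P − Q = 0.602072, giving −½ ln(0.602072) = 0.253689.
1 − 2Q = 0.99482, giving −¼ ln(0.99482) = 0.001298.
d = 0.253689 + 0.001298 = 0.254987.

0.25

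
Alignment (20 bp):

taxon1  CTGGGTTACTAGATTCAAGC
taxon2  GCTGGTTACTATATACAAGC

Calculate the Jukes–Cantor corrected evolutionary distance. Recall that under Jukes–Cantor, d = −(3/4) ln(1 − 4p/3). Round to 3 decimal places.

0.304

The sequences differ at 5 of 20 sites (1, 2, 3, 12, 15), so p = 5/20 = 0.25.
d = −(3/4) ln(1 − 4p/3) = −0.75 ln(1 − 0.333333) = −0.75 ln(0.666667)
  = −0.75 × (-0.405465) = 0.304099 substitutions/site.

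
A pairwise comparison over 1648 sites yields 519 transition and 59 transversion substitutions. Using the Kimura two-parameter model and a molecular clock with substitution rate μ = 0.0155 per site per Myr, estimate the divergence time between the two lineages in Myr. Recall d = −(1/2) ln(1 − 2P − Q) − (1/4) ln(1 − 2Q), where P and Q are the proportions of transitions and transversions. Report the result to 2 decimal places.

P = 519/1648 ≈ 0.314927 and Q = 59/1648 ≈ 0.035801.
Under the Kimura two-parameter model, d = −½ ln(1 − 2P − Q) − ¼ ln(1 − 2Q).
1 − 2P − Q = 0.334345, giving −½ ln(0.334345) = 0.547791.
1 − 2Q = 0.928398, giving −¼ ln(0.928398) = 0.018574.
d = 0.547791 + 0.018574 = 0.566365.
Under a molecular clock d = 2μt, so t = d/(2μ) = 0.566365 / (2 × 0.0155) = 18.27 Myr.

18.27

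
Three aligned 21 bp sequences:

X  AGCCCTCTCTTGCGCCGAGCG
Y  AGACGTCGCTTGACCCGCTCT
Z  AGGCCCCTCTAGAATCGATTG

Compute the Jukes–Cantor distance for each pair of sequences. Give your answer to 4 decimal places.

X–Y: 8/21 sites differ → p ≈ 0.380952, d = −0.75 ln(1 − 0.507936) = 0.531860 ≈ 0.5319.
X–Z: 8/21 sites differ → p ≈ 0.380952, d = −0.75 ln(1 − 0.507936) = 0.531860 ≈ 0.5319.
Y–Z: 10/21 sites differ → p ≈ 0.47619, d = −0.75 ln(1 − 0.63492) = 0.755729 ≈ 0.7557.

d(X,Y) = 0.5319, d(X,Z) = 0.5319, d(Y,Z) = 0.7557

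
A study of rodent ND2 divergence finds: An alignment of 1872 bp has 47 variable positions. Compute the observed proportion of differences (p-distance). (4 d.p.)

0.0251

p = 47/1872 = 0.025106… ≈ 0.0251 (to 4 d.p.).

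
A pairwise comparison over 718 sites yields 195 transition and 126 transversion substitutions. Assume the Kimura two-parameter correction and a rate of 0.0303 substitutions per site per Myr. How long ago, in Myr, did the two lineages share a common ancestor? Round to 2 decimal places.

P = 195/718 ≈ 0.271588 and Q = 126/718 ≈ 0.175487.
Under the Kimura two-parameter model, d = −½ ln(1 − 2P − Q) − ¼ ln(1 − 2Q).
1 − 2P − Q = 0.281337, giving −½ ln(0.281337) = 0.634101.
1 − 2Q = 0.649026, giving −¼ ln(0.649026) = 0.108071.
d = 0.634101 + 0.108071 = 0.742172.
Under a molecular clock d = 2μt, so t = d/(2μ) = 0.742172 / (2 × 0.0303) = 12.25 Myr.

12.25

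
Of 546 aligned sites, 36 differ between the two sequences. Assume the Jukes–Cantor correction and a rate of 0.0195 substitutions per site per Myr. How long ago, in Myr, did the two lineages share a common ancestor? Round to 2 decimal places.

p = 36/546 ≈ 0.065934.
d = −(3/4) ln(1 − 4p/3) = −0.75 ln(1 − 0.087912) = −0.75 ln(0.912088)
  = −0.75 × (-0.092019) = 0.069014 substitutions/site.
Under a molecular clock d = 2μt, so t = d/(2μ) = 0.069014 / (2 × 0.0195) = 1.77 Myr.

1.77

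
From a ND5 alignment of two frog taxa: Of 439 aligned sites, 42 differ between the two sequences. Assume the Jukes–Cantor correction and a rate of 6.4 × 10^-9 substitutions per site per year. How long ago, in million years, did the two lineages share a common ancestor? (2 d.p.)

8.00

p = 42/439 ≈ 0.095672.
d = −(3/4) ln(1 − 4p/3) = −0.75 ln(1 − 0.127563) = −0.75 ln(0.872437)
  = −0.75 × (-0.136465) = 0.102349 substitutions/site.
Under a molecular clock d = 2μt, so t = d/(2μ) = 0.102349 / (2 × 6.4 × 10^-9) = 8.00 million years.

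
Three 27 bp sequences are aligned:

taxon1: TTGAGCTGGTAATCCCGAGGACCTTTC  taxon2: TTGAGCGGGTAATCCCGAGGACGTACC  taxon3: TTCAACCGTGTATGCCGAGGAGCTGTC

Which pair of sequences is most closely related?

taxon1–taxon2: 4/27 differ, p = 0.148, d = 0.165.
taxon1–taxon3: 9/27 differ, p = 0.333, d = 0.441.
taxon2–taxon3: 11/27 differ, p = 0.407, d = 0.588.
The smallest distance is between taxon1 and taxon2.

taxon1 and taxon2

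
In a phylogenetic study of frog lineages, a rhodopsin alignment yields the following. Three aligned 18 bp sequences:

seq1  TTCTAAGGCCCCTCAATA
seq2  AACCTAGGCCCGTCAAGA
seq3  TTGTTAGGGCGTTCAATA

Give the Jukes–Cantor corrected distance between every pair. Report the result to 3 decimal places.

seq1–seq2: 6/18 sites differ → p ≈ 0.333333, d = −0.75 ln(1 − 0.444444) = 0.440839 ≈ 0.441.
seq1–seq3: 5/18 sites differ → p ≈ 0.277778, d = −0.75 ln(1 − 0.370371) = 0.346968 ≈ 0.347.
seq2–seq3: 8/18 sites differ → p ≈ 0.444444, d = −0.75 ln(1 − 0.592592) = 0.673455 ≈ 0.673.

d(seq1,seq2) = 0.441, d(seq1,seq3) = 0.347, d(seq2,seq3) = 0.673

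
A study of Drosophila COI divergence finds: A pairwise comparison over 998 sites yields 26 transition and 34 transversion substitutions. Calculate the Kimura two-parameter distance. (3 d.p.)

0.063

P = 26/998 ≈ 0.026052 and Q = 34/998 ≈ 0.034068.
Under the Kimura two-parameter model, d = −½ ln(1 − 2P − Q) − ¼ ln(1 − 2Q).
1 − 2P − Q = 0.913828, giving −½ ln(0.913828) = 0.045056.
1 − 2Q = 0.931864, giving −¼ ln(0.931864) = 0.017642.
d = 0.045056 + 0.017642 = 0.062698.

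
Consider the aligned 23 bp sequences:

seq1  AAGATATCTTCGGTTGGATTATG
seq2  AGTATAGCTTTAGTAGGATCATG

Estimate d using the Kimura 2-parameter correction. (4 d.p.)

0.4009

Of 23 sites, 4 differences are transitions and 3 are transversions, so P = 4/23 ≈ 0.173913 and Q = 3/23 ≈ 0.130435.
Under the Kimura two-parameter model, d = −½ ln(1 − 2P − Q) − ¼ ln(1 − 2Q).
1 − 2P − Q = 0.521739, giving −½ ln(0.521739) = 0.325294.
1 − 2Q = 0.73913, giving −¼ ln(0.73913) = 0.075570.
d = 0.325294 + 0.075570 = 0.400864.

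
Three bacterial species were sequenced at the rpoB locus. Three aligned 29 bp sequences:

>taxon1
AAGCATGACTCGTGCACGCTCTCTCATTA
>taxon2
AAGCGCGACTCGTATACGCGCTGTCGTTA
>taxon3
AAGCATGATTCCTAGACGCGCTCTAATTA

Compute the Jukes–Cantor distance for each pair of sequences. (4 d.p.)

taxon1–taxon2: 7/29 sites differ → p ≈ 0.241379, d = −0.75 ln(1 − 0.321839) = 0.291278 ≈ 0.2913.
taxon1–taxon3: 6/29 sites differ → p ≈ 0.206897, d = −0.75 ln(1 − 0.275863) = 0.242081 ≈ 0.2421.
taxon2–taxon3: 8/29 sites differ → p ≈ 0.275862, d = −0.75 ln(1 − 0.367816) = 0.343931 ≈ 0.3439.

d(taxon1,taxon2) = 0.2913, d(taxon1,taxon3) = 0.2421, d(taxon2,taxon3) = 0.3439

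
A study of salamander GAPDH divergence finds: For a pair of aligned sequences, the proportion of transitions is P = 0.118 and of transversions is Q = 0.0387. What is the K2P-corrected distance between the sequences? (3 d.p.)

0.181

Under the Kimura two-parameter model, d = −½ ln(1 − 2P − Q) − ¼ ln(1 − 2Q).
1 − 2P − Q = 0.7253, giving −½ ln(0.7253) = 0.160585.
1 − 2Q = 0.9226, giving −¼ ln(0.9226) = 0.020140.
d = 0.160585 + 0.020140 = 0.180725.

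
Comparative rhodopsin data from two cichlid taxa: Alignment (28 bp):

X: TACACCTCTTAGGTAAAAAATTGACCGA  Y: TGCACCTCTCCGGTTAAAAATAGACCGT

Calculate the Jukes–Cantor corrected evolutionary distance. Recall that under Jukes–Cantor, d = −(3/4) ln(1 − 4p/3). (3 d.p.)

0.252

The sequences differ at 6 of 28 sites (2, 10, 11, 15, 22, 28), so p = 6/28 ≈ 0.214286.
d = −(3/4) ln(1 − 4p/3) = −0.75 ln(1 − 0.285715) = −0.75 ln(0.714285)
  = −0.75 × (-0.336473) = 0.252355 substitutions/site.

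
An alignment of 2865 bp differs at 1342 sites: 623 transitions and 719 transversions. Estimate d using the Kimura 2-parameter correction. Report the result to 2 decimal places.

0.75

P = 623/2865 ≈ 0.217452 and Q = 719/2865 ≈ 0.25096.
Under the Kimura two-parameter model, d = −½ ln(1 − 2P − Q) − ¼ ln(1 − 2Q).
1 − 2P − Q = 0.314136, giving −½ ln(0.314136) = 0.578965.
1 − 2Q = 0.49808, giving −¼ ln(0.49808) = 0.174249.
d = 0.578965 + 0.174249 = 0.753214.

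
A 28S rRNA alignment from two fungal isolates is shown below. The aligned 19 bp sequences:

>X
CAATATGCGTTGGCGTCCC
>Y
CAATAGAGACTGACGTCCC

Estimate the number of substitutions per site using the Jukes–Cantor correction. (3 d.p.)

The sequences differ at 6 of 19 sites (6, 7, 8, 9, 10, 13), so p = 6/19 ≈ 0.315789.
d = −(3/4) ln(1 − 4p/3) = −0.75 ln(1 − 0.421052) = −0.75 ln(0.578948)
  = −0.75 × (-0.546543) = 0.409907 substitutions/site.

0.410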